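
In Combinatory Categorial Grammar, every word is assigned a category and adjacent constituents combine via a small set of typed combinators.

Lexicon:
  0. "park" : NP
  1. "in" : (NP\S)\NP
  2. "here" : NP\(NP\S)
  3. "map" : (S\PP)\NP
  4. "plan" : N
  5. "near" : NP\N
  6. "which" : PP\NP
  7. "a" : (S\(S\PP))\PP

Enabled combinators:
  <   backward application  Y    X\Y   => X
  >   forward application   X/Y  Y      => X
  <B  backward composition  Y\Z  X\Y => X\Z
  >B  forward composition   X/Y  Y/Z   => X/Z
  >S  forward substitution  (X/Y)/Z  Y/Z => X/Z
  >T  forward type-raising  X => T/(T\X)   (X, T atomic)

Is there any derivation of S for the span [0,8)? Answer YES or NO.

[0,8] S   <
  [0,4] S\PP   <
    [0,3] NP   <
      [0,2] NP\S   <
        [0,1] "park" : NP
        [1,2] "in" : (NP\S)\NP
      [2,3] "here" : NP\(NP\S)
    [3,4] "map" : (S\PP)\NP
  [4,8] S\(S\PP)   <
    [4,7] PP   <
      [4,6] NP   <
        [4,5] "plan" : N
        [5,6] "near" : NP\N
      [6,7] "which" : PP\NP
    [7,8] "a" : (S\(S\PP))\PP

YES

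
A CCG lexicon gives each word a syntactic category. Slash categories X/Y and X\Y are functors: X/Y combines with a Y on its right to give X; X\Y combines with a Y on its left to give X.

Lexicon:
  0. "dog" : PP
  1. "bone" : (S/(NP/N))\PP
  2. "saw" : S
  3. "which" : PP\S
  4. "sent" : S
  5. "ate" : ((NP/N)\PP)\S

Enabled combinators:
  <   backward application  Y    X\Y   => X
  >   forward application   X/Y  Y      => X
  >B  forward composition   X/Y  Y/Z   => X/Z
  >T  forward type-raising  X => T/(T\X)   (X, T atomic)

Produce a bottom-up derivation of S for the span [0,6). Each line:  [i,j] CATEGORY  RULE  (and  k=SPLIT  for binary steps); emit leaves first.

[0,6] S   >
  [0,2] S/(NP/N)   <
    [0,1] "dog" : PP
    [1,2] "bone" : (S/(NP/N))\PP
  [2,6] NP/N   <
    [2,4] PP   >
      [2,3] PP/(PP\S)   >T
        [2,3] "saw" : S
      [3,4] "which" : PP\S
    [4,6] (NP/N)\PP   <
      [4,5] "sent" : S
      [5,6] "ate" : ((NP/N)\PP)\S

[0,1] PP  lex  "dog"
[1,2] (S/(NP/N))\PP  lex  "bone"
[0,2] S/(NP/N)  <  k=1
[2,3] S  lex  "saw"
[2,3] PP/(PP\S)  >T
[3,4] PP\S  lex  "which"
[2,4] PP  >  k=3
[4,5] S  lex  "sent"
[5,6] ((NP/N)\PP)\S  lex  "ate"
[4,6] (NP/N)\PP  <  k=5
[2,6] NP/N  <  k=4
[0,6] S  >  k=2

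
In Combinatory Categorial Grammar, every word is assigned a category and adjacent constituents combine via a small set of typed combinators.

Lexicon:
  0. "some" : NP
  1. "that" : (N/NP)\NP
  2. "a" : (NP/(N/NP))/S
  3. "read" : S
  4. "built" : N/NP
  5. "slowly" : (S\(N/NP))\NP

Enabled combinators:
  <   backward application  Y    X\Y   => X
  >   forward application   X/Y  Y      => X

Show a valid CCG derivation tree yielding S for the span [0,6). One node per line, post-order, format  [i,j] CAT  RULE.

[0,1] NP  lex  "some"
[1,2] (N/NP)\NP  lex  "that"
[0,2] N/NP  <  k=1
[2,3] (NP/(N/NP))/S  lex  "a"
[3,4] S  lex  "read"
[2,4] NP/(N/NP)  >  k=3
[4,5] N/NP  lex  "built"
[2,5] NP  >  k=4
[5,6] (S\(N/NP))\NP  lex  "slowly"
[2,6] S\(N/NP)  <  k=5
[0,6] S  <  k=2

[0,6] S   <
  [0,2] N/NP   <
    [0,1] "some" : NP
    [1,2] "that" : (N/NP)\NP
  [2,6] S\(N/NP)   <
    [2,5] NP   >
      [2,4] NP/(N/NP)   >
        [2,3] "a" : (NP/(N/NP))/S
        [3,4] "read" : S
      [4,5] "built" : N/NP
    [5,6] "slowly" : (S\(N/NP))\NP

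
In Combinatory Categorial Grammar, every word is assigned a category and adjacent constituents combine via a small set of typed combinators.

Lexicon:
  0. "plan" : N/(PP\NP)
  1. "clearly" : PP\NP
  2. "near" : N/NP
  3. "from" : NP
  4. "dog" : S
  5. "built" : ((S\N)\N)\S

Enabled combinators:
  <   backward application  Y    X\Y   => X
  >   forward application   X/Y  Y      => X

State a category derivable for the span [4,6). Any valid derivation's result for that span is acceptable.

[0,6] S   <
  [0,2] N   >
    [0,1] "plan" : N/(PP\NP)
    [1,2] "clearly" : PP\NP
  [2,6] S\N   <
    [2,4] N   >
      [2,3] "near" : N/NP
      [3,4] "from" : NP
    [4,6] (S\N)\N   <
      [4,5] "dog" : S
      [5,6] "built" : ((S\N)\N)\S

(S\N)\N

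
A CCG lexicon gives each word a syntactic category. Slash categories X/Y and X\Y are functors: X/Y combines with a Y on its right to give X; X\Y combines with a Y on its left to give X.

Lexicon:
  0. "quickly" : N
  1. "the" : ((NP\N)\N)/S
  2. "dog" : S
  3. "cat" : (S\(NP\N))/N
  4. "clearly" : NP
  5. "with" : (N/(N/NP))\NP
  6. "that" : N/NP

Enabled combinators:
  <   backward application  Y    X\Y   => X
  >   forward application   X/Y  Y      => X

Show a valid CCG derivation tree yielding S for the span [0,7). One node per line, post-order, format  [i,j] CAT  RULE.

[0,1] N  lex  "quickly"
[1,2] ((NP\N)\N)/S  lex  "the"
[2,3] S  lex  "dog"
[1,3] (NP\N)\N  >  k=2
[0,3] NP\N  <  k=1
[3,4] (S\(NP\N))/N  lex  "cat"
[4,5] NP  lex  "clearly"
[5,6] (N/(N/NP))\NP  lex  "with"
[4,6] N/(N/NP)  <  k=5
[6,7] N/NP  lex  "that"
[4,7] N  >  k=6
[3,7] S\(NP\N)  >  k=4
[0,7] S  <  k=3

[0,7] S   <
  [0,3] NP\N   <
    [0,1] "quickly" : N
    [1,3] (NP\N)\N   >
      [1,2] "the" : ((NP\N)\N)/S
      [2,3] "dog" : S
  [3,7] S\(NP\N)   >
    [3,4] "cat" : (S\(NP\N))/N
    [4,7] N   >
      [4,6] N/(N/NP)   <
        [4,5] "clearly" : NP
        [5,6] "with" : (N/(N/NP))\NP
      [6,7] "that" : N/NP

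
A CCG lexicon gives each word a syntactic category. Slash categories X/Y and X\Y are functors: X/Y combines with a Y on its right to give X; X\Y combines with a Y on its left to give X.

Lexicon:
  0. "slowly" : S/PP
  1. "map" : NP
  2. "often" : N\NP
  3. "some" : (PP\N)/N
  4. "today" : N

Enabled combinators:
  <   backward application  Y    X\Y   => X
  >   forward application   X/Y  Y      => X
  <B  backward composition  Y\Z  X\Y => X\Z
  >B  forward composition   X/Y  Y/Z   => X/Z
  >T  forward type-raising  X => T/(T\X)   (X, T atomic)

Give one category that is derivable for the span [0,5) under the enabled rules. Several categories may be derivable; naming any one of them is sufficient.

[0,5] S   >
  [0,1] "slowly" : S/PP
  [1,5] PP   <
    [1,3] N   >
      [1,2] N/(N\NP)   >T
        [1,2] "map" : NP
      [2,3] "often" : N\NP
    [3,5] PP\N   >
      [3,4] "some" : (PP\N)/N
      [4,5] "today" : N

S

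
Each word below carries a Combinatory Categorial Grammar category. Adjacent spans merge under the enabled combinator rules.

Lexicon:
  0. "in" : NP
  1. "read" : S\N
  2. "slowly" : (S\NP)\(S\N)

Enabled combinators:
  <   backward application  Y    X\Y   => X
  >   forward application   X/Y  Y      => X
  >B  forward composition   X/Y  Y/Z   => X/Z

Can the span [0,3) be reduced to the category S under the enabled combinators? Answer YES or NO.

YES

[0,3] S   <
  [0,1] "in" : NP
  [1,3] S\NP   <
    [1,2] "read" : S\N
    [2,3] "slowly" : (S\NP)\(S\N)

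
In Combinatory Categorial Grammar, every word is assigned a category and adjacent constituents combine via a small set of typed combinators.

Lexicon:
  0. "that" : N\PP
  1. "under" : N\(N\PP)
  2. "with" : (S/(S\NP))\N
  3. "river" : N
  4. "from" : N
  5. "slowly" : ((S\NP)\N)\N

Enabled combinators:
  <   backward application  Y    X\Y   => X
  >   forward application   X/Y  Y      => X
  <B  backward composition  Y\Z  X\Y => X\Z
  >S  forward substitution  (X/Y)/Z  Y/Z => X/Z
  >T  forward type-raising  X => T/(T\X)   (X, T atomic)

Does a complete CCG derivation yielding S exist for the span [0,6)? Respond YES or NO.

[0,6] S   >
  [0,3] S/(S\NP)   <
    [0,2] N   <
      [0,1] "that" : N\PP
      [1,2] "under" : N\(N\PP)
    [2,3] "with" : (S/(S\NP))\N
  [3,6] S\NP   <
    [3,4] "river" : N
    [4,6] (S\NP)\N   <
      [4,5] "from" : N
      [5,6] "slowly" : ((S\NP)\N)\N

YES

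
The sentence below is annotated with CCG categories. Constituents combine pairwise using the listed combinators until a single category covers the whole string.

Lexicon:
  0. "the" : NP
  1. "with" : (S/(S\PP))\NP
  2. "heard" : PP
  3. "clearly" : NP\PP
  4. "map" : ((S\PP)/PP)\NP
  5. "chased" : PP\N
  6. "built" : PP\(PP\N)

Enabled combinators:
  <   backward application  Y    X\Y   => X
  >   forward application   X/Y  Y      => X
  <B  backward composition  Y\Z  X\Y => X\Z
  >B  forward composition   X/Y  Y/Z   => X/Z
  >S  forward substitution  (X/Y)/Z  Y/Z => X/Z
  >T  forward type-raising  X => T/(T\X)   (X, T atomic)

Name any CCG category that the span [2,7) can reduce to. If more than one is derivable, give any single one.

S\PP

[0,7] S   >
  [0,2] S/(S\PP)   <
    [0,1] "the" : NP
    [1,2] "with" : (S/(S\PP))\NP
  [2,7] S\PP   >
    [2,5] (S\PP)/PP   <
      [2,4] NP   <
        [2,3] "heard" : PP
        [3,4] "clearly" : NP\PP
      [4,5] "map" : ((S\PP)/PP)\NP
    [5,7] PP   <
      [5,6] "chased" : PP\N
      [6,7] "built" : PP\(PP\N)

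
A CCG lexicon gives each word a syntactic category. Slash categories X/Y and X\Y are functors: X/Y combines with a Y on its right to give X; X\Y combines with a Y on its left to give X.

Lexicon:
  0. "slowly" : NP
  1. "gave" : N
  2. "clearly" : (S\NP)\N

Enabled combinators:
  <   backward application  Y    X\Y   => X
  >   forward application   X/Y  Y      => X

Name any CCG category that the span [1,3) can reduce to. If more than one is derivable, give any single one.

S\NP

[0,3] S   <
  [0,1] "slowly" : NP
  [1,3] S\NP   <
    [1,2] "gave" : N
    [2,3] "clearly" : (S\NP)\N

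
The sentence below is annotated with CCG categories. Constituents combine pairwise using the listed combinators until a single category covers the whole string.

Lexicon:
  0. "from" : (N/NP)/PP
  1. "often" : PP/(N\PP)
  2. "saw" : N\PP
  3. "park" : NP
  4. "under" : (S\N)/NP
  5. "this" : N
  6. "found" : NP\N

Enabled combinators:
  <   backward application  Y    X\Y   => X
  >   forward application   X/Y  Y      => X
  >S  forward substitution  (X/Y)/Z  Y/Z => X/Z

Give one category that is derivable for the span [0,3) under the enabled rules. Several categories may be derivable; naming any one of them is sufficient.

[0,7] S   <
  [0,4] N   >
    [0,3] N/NP   >
      [0,1] "from" : (N/NP)/PP
      [1,3] PP   >
        [1,2] "often" : PP/(N\PP)
        [2,3] "saw" : N\PP
    [3,4] "park" : NP
  [4,7] S\N   >
    [4,5] "under" : (S\N)/NP
    [5,7] NP   <
      [5,6] "this" : N
      [6,7] "found" : NP\N

N/NP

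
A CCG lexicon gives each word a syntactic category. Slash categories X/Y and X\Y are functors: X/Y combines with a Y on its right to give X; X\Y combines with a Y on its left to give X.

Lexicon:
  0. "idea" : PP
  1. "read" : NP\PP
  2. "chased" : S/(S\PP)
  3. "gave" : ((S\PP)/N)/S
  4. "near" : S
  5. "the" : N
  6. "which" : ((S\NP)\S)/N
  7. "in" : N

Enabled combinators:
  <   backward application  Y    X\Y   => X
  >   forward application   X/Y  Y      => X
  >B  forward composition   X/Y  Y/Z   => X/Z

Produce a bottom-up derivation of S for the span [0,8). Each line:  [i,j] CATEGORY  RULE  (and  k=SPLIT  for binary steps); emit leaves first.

[0,8] S   <
  [0,2] NP   <
    [0,1] "idea" : PP
    [1,2] "read" : NP\PP
  [2,8] S\NP   <
    [2,6] S   >
      [2,3] "chased" : S/(S\PP)
      [3,6] S\PP   >
        [3,5] (S\PP)/N   >
          [3,4] "gave" : ((S\PP)/N)/S
          [4,5] "near" : S
        [5,6] "the" : N
    [6,8] (S\NP)\S   >
      [6,7] "which" : ((S\NP)\S)/N
      [7,8] "in" : N

[0,1] PP  lex  "idea"
[1,2] NP\PP  lex  "read"
[0,2] NP  <  k=1
[2,3] S/(S\PP)  lex  "chased"
[3,4] ((S\PP)/N)/S  lex  "gave"
[4,5] S  lex  "near"
[3,5] (S\PP)/N  >  k=4
[5,6] N  lex  "the"
[3,6] S\PP  >  k=5
[2,6] S  >  k=3
[6,7] ((S\NP)\S)/N  lex  "which"
[7,8] N  lex  "in"
[6,8] (S\NP)\S  >  k=7
[2,8] S\NP  <  k=6
[0,8] S  <  k=2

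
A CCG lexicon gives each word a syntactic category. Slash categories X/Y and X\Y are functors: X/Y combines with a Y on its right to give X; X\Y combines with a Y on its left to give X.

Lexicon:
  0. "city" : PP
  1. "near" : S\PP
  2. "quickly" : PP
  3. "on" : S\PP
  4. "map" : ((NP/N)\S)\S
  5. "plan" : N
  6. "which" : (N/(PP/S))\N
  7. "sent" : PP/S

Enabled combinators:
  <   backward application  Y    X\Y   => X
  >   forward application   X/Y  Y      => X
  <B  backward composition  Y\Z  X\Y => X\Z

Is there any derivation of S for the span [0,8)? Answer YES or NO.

NO

PP S\PP PP S\PP ((NP/N)\S)\S N (N/(PP/S))\N PP/S
CKY chart[0,8] = {NP}; S ∉ chart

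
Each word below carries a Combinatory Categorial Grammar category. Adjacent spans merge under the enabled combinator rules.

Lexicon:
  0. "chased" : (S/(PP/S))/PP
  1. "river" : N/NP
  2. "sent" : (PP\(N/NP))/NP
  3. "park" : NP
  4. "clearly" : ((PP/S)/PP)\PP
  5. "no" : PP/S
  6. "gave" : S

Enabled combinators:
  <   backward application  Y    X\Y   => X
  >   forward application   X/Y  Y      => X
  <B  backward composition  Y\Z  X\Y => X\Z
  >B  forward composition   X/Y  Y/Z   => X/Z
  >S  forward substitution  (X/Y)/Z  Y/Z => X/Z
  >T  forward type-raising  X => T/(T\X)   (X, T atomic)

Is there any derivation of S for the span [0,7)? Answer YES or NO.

[0,7] S   >
  [0,5] S/PP   >S
    [0,1] "chased" : (S/(PP/S))/PP
    [1,5] (PP/S)/PP   <
      [1,4] PP   <
        [1,2] "river" : N/NP
        [2,4] PP\(N/NP)   >
          [2,3] "sent" : (PP\(N/NP))/NP
          [3,4] "park" : NP
      [4,5] "clearly" : ((PP/S)/PP)\PP
  [5,7] PP   >
    [5,6] "no" : PP/S
    [6,7] "gave" : S

YES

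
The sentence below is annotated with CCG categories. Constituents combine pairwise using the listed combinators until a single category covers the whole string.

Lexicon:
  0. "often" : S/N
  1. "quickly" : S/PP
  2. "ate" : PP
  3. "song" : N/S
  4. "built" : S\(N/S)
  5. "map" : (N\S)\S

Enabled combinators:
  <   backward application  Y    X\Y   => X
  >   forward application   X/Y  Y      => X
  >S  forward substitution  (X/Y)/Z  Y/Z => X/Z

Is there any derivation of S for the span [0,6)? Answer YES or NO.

[0,6] S   >
  [0,1] "often" : S/N
  [1,6] N   <
    [1,3] S   >
      [1,2] "quickly" : S/PP
      [2,3] "ate" : PP
    [3,6] N\S   <
      [3,5] S   <
        [3,4] "song" : N/S
        [4,5] "built" : S\(N/S)
      [5,6] "map" : (N\S)\S

YES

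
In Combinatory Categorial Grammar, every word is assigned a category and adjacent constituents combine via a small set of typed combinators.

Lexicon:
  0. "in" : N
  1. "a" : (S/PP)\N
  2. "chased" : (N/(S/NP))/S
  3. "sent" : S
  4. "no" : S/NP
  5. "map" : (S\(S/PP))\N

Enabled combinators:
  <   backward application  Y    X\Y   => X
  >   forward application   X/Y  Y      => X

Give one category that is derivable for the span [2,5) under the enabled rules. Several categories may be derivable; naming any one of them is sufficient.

N

[0,6] S   <
  [0,2] S/PP   <
    [0,1] "in" : N
    [1,2] "a" : (S/PP)\N
  [2,6] S\(S/PP)   <
    [2,5] N   >
      [2,4] N/(S/NP)   >
        [2,3] "chased" : (N/(S/NP))/S
        [3,4] "sent" : S
      [4,5] "no" : S/NP
    [5,6] "map" : (S\(S/PP))\N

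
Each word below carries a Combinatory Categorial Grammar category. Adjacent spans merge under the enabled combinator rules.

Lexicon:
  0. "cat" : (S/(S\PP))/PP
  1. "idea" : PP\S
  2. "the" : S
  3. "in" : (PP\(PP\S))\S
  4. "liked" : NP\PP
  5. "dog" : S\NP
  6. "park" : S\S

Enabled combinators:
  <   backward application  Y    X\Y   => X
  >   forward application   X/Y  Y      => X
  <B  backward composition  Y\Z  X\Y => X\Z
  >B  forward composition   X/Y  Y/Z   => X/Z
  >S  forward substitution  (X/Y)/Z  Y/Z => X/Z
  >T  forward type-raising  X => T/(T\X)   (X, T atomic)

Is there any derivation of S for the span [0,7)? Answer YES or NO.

[0,7] S   >
  [0,4] S/(S\PP)   >
    [0,1] "cat" : (S/(S\PP))/PP
    [1,4] PP   <
      [1,2] "idea" : PP\S
      [2,4] PP\(PP\S)   <
        [2,3] "the" : S
        [3,4] "in" : (PP\(PP\S))\S
  [4,7] S\PP   <B
    [4,5] "liked" : NP\PP
    [5,7] S\NP   <B
      [5,6] "dog" : S\NP
      [6,7] "park" : S\S

YES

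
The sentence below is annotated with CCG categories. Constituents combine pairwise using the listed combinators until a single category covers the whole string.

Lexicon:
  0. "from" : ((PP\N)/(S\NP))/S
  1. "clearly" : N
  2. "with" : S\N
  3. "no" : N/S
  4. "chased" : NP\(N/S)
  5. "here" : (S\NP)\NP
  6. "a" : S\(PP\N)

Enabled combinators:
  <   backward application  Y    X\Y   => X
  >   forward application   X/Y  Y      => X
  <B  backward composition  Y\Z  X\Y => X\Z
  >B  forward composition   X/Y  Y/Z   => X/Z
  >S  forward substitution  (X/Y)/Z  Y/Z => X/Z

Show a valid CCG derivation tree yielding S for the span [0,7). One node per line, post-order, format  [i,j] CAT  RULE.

[0,1] ((PP\N)/(S\NP))/S  lex  "from"
[1,2] N  lex  "clearly"
[2,3] S\N  lex  "with"
[1,3] S  <  k=2
[0,3] (PP\N)/(S\NP)  >  k=1
[3,4] N/S  lex  "no"
[4,5] NP\(N/S)  lex  "chased"
[3,5] NP  <  k=4
[5,6] (S\NP)\NP  lex  "here"
[3,6] S\NP  <  k=5
[0,6] PP\N  >  k=3
[6,7] S\(PP\N)  lex  "a"
[0,7] S  <  k=6

[0,7] S   <
  [0,6] PP\N   >
    [0,3] (PP\N)/(S\NP)   >
      [0,1] "from" : ((PP\N)/(S\NP))/S
      [1,3] S   <
        [1,2] "clearly" : N
        [2,3] "with" : S\N
    [3,6] S\NP   <
      [3,5] NP   <
        [3,4] "no" : N/S
        [4,5] "chased" : NP\(N/S)
      [5,6] "here" : (S\NP)\NP
  [6,7] "a" : S\(PP\N)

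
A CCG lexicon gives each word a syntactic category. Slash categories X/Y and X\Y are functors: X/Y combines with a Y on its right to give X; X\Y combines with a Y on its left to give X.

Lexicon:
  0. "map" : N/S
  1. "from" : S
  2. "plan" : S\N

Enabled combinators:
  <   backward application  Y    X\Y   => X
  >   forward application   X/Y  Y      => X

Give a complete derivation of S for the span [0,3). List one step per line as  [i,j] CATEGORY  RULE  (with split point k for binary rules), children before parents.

[0,1] N/S  lex  "map"
[1,2] S  lex  "from"
[0,2] N  >  k=1
[2,3] S\N  lex  "plan"
[0,3] S  <  k=2

[0,3] S   <
  [0,2] N   >
    [0,1] "map" : N/S
    [1,2] "from" : S
  [2,3] "plan" : S\N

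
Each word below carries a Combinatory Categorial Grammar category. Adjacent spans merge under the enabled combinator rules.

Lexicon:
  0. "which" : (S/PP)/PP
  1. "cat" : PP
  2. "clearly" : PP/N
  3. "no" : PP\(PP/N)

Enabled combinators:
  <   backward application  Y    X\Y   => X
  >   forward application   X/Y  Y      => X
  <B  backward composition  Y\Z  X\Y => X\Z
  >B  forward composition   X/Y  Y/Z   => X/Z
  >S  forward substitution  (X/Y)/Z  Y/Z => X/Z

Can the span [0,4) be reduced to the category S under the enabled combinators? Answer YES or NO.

[0,4] S   >
  [0,2] S/PP   >
    [0,1] "which" : (S/PP)/PP
    [1,2] "cat" : PP
  [2,4] PP   <
    [2,3] "clearly" : PP/N
    [3,4] "no" : PP\(PP/N)

YES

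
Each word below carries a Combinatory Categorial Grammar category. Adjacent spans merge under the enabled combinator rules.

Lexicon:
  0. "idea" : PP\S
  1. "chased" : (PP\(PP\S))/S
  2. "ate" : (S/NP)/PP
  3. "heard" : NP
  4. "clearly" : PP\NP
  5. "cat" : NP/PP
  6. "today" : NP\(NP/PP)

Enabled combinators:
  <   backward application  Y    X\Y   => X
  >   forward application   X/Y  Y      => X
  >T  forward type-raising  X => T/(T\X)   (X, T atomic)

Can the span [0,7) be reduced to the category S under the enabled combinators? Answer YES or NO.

NO

PP\S (PP\(PP\S))/S (S/NP)/PP NP PP\NP NP/PP NP\(NP/PP)
CKY chart[0,7] = {N/(N\PP), NP/(NP\PP), PP, PP/(PP\PP), S/(S\PP)}; S ∉ chart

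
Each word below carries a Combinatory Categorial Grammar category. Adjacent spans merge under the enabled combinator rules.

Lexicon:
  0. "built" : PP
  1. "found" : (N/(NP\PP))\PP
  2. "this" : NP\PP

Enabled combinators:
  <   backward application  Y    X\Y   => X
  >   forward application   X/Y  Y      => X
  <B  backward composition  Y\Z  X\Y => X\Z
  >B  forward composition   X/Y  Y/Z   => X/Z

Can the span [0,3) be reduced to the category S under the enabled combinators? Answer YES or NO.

NO

PP (N/(NP\PP))\PP NP\PP
CKY chart[0,3] = {N}; S ∉ chart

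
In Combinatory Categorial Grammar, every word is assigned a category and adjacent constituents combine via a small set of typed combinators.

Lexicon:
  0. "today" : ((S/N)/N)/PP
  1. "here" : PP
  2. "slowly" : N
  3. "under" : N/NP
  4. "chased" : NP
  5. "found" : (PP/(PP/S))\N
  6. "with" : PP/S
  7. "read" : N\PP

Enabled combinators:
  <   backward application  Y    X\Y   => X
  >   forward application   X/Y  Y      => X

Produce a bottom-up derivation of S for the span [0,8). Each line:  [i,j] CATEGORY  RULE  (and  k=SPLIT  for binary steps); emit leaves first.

[0,1] ((S/N)/N)/PP  lex  "today"
[1,2] PP  lex  "here"
[0,2] (S/N)/N  >  k=1
[2,3] N  lex  "slowly"
[0,3] S/N  >  k=2
[3,4] N/NP  lex  "under"
[4,5] NP  lex  "chased"
[3,5] N  >  k=4
[5,6] (PP/(PP/S))\N  lex  "found"
[3,6] PP/(PP/S)  <  k=5
[6,7] PP/S  lex  "with"
[3,7] PP  >  k=6
[7,8] N\PP  lex  "read"
[3,8] N  <  k=7
[0,8] S  >  k=3

[0,8] S   >
  [0,3] S/N   >
    [0,2] (S/N)/N   >
      [0,1] "today" : ((S/N)/N)/PP
      [1,2] "here" : PP
    [2,3] "slowly" : N
  [3,8] N   <
    [3,7] PP   >
      [3,6] PP/(PP/S)   <
        [3,5] N   >
          [3,4] "under" : N/NP
          [4,5] "chased" : NP
        [5,6] "found" : (PP/(PP/S))\N
      [6,7] "with" : PP/S
    [7,8] "read" : N\PP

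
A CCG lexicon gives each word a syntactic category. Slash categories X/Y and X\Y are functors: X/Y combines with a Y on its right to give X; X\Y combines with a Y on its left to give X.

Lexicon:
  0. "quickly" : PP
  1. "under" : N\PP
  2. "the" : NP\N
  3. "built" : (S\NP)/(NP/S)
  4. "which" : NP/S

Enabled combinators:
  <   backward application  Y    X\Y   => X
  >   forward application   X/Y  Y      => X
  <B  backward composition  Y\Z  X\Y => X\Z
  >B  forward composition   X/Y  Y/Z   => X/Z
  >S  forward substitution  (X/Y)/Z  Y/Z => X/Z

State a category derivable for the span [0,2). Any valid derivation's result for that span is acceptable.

N

[0,5] S   <
  [0,3] NP   <
    [0,2] N   <
      [0,1] "quickly" : PP
      [1,2] "under" : N\PP
    [2,3] "the" : NP\N
  [3,5] S\NP   >
    [3,4] "built" : (S\NP)/(NP/S)
    [4,5] "which" : NP/S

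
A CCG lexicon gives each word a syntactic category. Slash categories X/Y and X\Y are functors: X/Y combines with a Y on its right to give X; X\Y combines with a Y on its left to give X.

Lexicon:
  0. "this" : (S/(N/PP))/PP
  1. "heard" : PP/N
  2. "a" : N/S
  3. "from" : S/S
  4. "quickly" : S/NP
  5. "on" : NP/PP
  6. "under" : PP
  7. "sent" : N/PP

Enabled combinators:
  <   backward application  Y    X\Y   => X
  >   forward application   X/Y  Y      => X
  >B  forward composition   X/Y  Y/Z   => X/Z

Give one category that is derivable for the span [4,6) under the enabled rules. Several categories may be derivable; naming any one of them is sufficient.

[0,8] S   >
  [0,7] S/(N/PP)   >
    [0,1] "this" : (S/(N/PP))/PP
    [1,7] PP   >
      [1,4] PP/S   >B
        [1,2] "heard" : PP/N
        [2,4] N/S   >B
          [2,3] "a" : N/S
          [3,4] "from" : S/S
      [4,7] S   >
        [4,6] S/PP   >B
          [4,5] "quickly" : S/NP
          [5,6] "on" : NP/PP
        [6,7] "under" : PP
  [7,8] "sent" : N/PP

S/PP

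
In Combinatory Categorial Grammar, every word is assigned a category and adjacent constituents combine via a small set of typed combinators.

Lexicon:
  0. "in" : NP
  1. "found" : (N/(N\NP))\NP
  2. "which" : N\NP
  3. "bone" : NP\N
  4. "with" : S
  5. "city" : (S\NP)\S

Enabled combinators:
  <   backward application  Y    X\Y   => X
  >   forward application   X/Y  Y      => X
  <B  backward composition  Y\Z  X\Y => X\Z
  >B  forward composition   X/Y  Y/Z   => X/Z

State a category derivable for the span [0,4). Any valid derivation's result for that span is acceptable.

[0,6] S   <
  [0,4] NP   <
    [0,3] N   >
      [0,2] N/(N\NP)   <
        [0,1] "in" : NP
        [1,2] "found" : (N/(N\NP))\NP
      [2,3] "which" : N\NP
    [3,4] "bone" : NP\N
  [4,6] S\NP   <
    [4,5] "with" : S
    [5,6] "city" : (S\NP)\S

NP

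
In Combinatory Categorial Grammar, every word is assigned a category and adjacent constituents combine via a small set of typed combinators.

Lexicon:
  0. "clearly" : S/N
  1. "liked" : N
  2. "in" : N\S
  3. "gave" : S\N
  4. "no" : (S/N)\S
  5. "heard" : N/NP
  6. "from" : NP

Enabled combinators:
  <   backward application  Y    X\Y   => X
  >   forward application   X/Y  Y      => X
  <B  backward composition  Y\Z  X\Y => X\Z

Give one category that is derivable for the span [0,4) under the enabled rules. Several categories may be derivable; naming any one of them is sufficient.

S

[0,7] S   >
  [0,5] S/N   <
    [0,4] S   <
      [0,3] N   <
        [0,2] S   >
          [0,1] "clearly" : S/N
          [1,2] "liked" : N
        [2,3] "in" : N\S
      [3,4] "gave" : S\N
    [4,5] "no" : (S/N)\S
  [5,7] N   >
    [5,6] "heard" : N/NP
    [6,7] "from" : NP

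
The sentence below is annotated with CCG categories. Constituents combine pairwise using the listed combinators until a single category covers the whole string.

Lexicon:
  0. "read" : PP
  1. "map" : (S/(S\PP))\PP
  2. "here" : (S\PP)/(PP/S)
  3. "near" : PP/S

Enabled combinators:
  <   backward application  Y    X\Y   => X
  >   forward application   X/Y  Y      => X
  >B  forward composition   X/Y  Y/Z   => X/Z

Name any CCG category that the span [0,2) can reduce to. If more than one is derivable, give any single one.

[0,4] S   >
  [0,2] S/(S\PP)   <
    [0,1] "read" : PP
    [1,2] "map" : (S/(S\PP))\PP
  [2,4] S\PP   >
    [2,3] "here" : (S\PP)/(PP/S)
    [3,4] "near" : PP/S

S/(S\PP)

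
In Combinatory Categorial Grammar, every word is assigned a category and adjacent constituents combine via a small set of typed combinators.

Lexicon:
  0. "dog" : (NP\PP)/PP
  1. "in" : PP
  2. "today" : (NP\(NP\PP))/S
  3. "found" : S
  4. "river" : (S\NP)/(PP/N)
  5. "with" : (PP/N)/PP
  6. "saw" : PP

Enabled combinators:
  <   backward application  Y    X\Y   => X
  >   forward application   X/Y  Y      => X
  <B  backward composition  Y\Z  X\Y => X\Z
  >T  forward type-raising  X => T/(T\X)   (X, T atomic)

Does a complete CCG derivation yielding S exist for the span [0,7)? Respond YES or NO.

YES

[0,7] S   <
  [0,4] NP   <
    [0,2] NP\PP   >
      [0,1] "dog" : (NP\PP)/PP
      [1,2] "in" : PP
    [2,4] NP\(NP\PP)   >
      [2,3] "today" : (NP\(NP\PP))/S
      [3,4] "found" : S
  [4,7] S\NP   >
    [4,5] "river" : (S\NP)/(PP/N)
    [5,7] PP/N   >
      [5,6] "with" : (PP/N)/PP
      [6,7] "saw" : PP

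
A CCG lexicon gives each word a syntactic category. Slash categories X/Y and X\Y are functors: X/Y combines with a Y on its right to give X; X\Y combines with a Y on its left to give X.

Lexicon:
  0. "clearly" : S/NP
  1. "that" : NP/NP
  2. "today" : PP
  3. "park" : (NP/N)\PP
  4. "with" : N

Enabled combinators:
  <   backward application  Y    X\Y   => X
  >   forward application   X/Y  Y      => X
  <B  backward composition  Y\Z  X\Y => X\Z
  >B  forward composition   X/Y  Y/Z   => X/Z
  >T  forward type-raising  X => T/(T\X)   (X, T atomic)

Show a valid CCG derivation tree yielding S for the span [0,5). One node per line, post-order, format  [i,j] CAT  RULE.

[0,5] S   >
  [0,4] S/N   >B
    [0,2] S/NP   >B
      [0,1] "clearly" : S/NP
      [1,2] "that" : NP/NP
    [2,4] NP/N   <
      [2,3] "today" : PP
      [3,4] "park" : (NP/N)\PP
  [4,5] "with" : N

[0,1] S/NP  lex  "clearly"
[1,2] NP/NP  lex  "that"
[0,2] S/NP  >B  k=1
[2,3] PP  lex  "today"
[3,4] (NP/N)\PP  lex  "park"
[2,4] NP/N  <  k=3
[0,4] S/N  >B  k=2
[4,5] N  lex  "with"
[0,5] S  >  k=4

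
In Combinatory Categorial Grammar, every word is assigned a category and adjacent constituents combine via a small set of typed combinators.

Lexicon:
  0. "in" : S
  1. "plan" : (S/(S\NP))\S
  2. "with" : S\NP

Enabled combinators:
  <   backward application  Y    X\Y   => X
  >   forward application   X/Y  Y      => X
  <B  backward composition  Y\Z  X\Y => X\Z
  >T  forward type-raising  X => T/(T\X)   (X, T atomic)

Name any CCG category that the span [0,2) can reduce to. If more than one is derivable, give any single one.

S/(S\NP)

[0,3] S   >
  [0,2] S/(S\NP)   <
    [0,1] "in" : S
    [1,2] "plan" : (S/(S\NP))\S
  [2,3] "with" : S\NP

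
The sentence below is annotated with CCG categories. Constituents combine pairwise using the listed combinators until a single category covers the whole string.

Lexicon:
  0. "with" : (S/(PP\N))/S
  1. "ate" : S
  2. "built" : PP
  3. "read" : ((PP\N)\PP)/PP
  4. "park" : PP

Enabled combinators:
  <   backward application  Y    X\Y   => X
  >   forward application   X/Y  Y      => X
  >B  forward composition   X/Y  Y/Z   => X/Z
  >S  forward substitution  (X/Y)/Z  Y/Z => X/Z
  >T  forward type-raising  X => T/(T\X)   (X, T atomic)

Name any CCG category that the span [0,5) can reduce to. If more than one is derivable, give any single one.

S

[0,5] S   >
  [0,2] S/(PP\N)   >
    [0,1] "with" : (S/(PP\N))/S
    [1,2] "ate" : S
  [2,5] PP\N   <
    [2,3] "built" : PP
    [3,5] (PP\N)\PP   >
      [3,4] "read" : ((PP\N)\PP)/PP
      [4,5] "park" : PP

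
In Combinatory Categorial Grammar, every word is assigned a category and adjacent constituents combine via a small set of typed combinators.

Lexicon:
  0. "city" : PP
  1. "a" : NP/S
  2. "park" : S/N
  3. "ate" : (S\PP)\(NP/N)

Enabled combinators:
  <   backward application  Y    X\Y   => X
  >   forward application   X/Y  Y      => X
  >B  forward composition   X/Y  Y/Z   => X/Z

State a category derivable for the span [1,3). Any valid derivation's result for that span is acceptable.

NP/N

[0,4] S   <
  [0,1] "city" : PP
  [1,4] S\PP   <
    [1,3] NP/N   >B
      [1,2] "a" : NP/S
      [2,3] "park" : S/N
    [3,4] "ate" : (S\PP)\(NP/N)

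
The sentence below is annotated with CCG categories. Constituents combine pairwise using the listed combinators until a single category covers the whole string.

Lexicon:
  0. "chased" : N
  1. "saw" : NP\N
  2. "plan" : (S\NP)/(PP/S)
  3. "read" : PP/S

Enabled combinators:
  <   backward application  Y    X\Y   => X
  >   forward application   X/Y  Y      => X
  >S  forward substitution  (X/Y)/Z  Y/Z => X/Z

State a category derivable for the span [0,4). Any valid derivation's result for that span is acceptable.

S

[0,4] S   <
  [0,2] NP   <
    [0,1] "chased" : N
    [1,2] "saw" : NP\N
  [2,4] S\NP   >
    [2,3] "plan" : (S\NP)/(PP/S)
    [3,4] "read" : PP/S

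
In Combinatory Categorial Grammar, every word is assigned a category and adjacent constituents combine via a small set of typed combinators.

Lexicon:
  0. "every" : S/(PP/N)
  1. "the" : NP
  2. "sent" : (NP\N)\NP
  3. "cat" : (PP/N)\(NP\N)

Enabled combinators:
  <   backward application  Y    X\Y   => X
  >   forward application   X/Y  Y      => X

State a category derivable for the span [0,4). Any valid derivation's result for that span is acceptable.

S

[0,4] S   >
  [0,1] "every" : S/(PP/N)
  [1,4] PP/N   <
    [1,3] NP\N   <
      [1,2] "the" : NP
      [2,3] "sent" : (NP\N)\NP
    [3,4] "cat" : (PP/N)\(NP\N)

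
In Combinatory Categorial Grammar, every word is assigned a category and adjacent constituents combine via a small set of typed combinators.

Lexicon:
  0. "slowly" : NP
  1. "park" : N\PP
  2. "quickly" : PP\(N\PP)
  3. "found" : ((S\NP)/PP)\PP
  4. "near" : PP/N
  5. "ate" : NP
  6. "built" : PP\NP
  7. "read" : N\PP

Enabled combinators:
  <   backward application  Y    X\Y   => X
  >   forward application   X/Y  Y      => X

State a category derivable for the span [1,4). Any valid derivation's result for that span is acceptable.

[0,8] S   <
  [0,1] "slowly" : NP
  [1,8] S\NP   >
    [1,4] (S\NP)/PP   <
      [1,3] PP   <
        [1,2] "park" : N\PP
        [2,3] "quickly" : PP\(N\PP)
      [3,4] "found" : ((S\NP)/PP)\PP
    [4,8] PP   >
      [4,5] "near" : PP/N
      [5,8] N   <
        [5,7] PP   <
          [5,6] "ate" : NP
          [6,7] "built" : PP\NP
        [7,8] "read" : N\PP

(S\NP)/PP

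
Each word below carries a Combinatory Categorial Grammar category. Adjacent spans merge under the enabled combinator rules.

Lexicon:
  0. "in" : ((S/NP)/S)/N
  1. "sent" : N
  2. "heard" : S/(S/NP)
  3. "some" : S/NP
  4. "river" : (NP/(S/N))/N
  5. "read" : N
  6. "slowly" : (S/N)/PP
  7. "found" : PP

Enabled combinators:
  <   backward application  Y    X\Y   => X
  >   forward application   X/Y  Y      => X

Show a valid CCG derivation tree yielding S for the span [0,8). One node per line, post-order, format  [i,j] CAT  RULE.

[0,1] ((S/NP)/S)/N  lex  "in"
[1,2] N  lex  "sent"
[0,2] (S/NP)/S  >  k=1
[2,3] S/(S/NP)  lex  "heard"
[3,4] S/NP  lex  "some"
[2,4] S  >  k=3
[0,4] S/NP  >  k=2
[4,5] (NP/(S/N))/N  lex  "river"
[5,6] N  lex  "read"
[4,6] NP/(S/N)  >  k=5
[6,7] (S/N)/PP  lex  "slowly"
[7,8] PP  lex  "found"
[6,8] S/N  >  k=7
[4,8] NP  >  k=6
[0,8] S  >  k=4

[0,8] S   >
  [0,4] S/NP   >
    [0,2] (S/NP)/S   >
      [0,1] "in" : ((S/NP)/S)/N
      [1,2] "sent" : N
    [2,4] S   >
      [2,3] "heard" : S/(S/NP)
      [3,4] "some" : S/NP
  [4,8] NP   >
    [4,6] NP/(S/N)   >
      [4,5] "river" : (NP/(S/N))/N
      [5,6] "read" : N
    [6,8] S/N   >
      [6,7] "slowly" : (S/N)/PP
      [7,8] "found" : PP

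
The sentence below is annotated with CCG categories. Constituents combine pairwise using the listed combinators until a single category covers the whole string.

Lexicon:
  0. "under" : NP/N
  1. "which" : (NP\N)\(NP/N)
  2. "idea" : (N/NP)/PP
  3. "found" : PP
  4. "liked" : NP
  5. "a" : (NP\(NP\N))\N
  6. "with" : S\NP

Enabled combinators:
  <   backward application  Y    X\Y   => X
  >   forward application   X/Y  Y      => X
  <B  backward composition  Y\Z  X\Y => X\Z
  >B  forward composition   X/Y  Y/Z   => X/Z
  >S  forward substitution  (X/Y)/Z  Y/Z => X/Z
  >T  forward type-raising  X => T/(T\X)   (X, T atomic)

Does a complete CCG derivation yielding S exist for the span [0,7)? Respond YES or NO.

[0,7] S   <
  [0,6] NP   <
    [0,2] NP\N   <
      [0,1] "under" : NP/N
      [1,2] "which" : (NP\N)\(NP/N)
    [2,6] NP\(NP\N)   <
      [2,5] N   >
        [2,4] N/NP   >
          [2,3] "idea" : (N/NP)/PP
          [3,4] "found" : PP
        [4,5] "liked" : NP
      [5,6] "a" : (NP\(NP\N))\N
  [6,7] "with" : S\NP

YES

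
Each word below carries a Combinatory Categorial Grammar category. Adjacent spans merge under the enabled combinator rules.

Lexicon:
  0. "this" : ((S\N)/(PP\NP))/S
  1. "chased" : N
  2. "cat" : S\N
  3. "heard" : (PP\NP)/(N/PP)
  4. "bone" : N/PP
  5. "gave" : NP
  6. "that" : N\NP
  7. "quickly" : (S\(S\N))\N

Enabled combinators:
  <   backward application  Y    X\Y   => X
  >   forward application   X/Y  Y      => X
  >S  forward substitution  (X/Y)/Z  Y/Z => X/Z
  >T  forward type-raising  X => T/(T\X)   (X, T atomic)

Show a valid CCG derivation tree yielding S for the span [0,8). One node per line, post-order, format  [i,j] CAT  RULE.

[0,1] ((S\N)/(PP\NP))/S  lex  "this"
[1,2] N  lex  "chased"
[2,3] S\N  lex  "cat"
[1,3] S  <  k=2
[0,3] (S\N)/(PP\NP)  >  k=1
[3,4] (PP\NP)/(N/PP)  lex  "heard"
[4,5] N/PP  lex  "bone"
[3,5] PP\NP  >  k=4
[0,5] S\N  >  k=3
[5,6] NP  lex  "gave"
[5,6] N/(N\NP)  >T
[6,7] N\NP  lex  "that"
[5,7] N  >  k=6
[7,8] (S\(S\N))\N  lex  "quickly"
[5,8] S\(S\N)  <  k=7
[0,8] S  <  k=5

[0,8] S   <
  [0,5] S\N   >
    [0,3] (S\N)/(PP\NP)   >
      [0,1] "this" : ((S\N)/(PP\NP))/S
      [1,3] S   <
        [1,2] "chased" : N
        [2,3] "cat" : S\N
    [3,5] PP\NP   >
      [3,4] "heard" : (PP\NP)/(N/PP)
      [4,5] "bone" : N/PP
  [5,8] S\(S\N)   <
    [5,7] N   >
      [5,6] N/(N\NP)   >T
        [5,6] "gave" : NP
      [6,7] "that" : N\NP
    [7,8] "quickly" : (S\(S\N))\N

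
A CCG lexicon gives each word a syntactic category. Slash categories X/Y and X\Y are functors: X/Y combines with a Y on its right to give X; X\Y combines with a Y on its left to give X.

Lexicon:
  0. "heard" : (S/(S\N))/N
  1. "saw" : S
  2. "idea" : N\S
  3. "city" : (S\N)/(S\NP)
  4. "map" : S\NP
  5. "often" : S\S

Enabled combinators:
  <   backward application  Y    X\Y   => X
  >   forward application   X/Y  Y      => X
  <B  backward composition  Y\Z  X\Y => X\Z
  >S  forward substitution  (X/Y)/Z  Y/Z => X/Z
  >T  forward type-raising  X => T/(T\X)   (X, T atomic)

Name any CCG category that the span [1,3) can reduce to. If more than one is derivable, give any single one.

[0,6] S   >
  [0,3] S/(S\N)   >
    [0,1] "heard" : (S/(S\N))/N
    [1,3] N   >
      [1,2] N/(N\S)   >T
        [1,2] "saw" : S
      [2,3] "idea" : N\S
  [3,6] S\N   >
    [3,4] "city" : (S\N)/(S\NP)
    [4,6] S\NP   <B
      [4,5] "map" : S\NP
      [5,6] "often" : S\S

N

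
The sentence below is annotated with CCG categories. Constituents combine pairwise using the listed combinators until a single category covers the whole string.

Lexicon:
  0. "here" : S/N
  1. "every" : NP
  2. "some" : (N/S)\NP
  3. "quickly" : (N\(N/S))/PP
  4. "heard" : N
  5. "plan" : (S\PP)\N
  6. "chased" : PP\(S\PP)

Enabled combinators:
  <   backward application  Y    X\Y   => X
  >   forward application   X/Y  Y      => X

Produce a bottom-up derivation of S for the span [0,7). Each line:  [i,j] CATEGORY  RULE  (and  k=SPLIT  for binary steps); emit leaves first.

[0,1] S/N  lex  "here"
[1,2] NP  lex  "every"
[2,3] (N/S)\NP  lex  "some"
[1,3] N/S  <  k=2
[3,4] (N\(N/S))/PP  lex  "quickly"
[4,5] N  lex  "heard"
[5,6] (S\PP)\N  lex  "plan"
[4,6] S\PP  <  k=5
[6,7] PP\(S\PP)  lex  "chased"
[4,7] PP  <  k=6
[3,7] N\(N/S)  >  k=4
[1,7] N  <  k=3
[0,7] S  >  k=1

[0,7] S   >
  [0,1] "here" : S/N
  [1,7] N   <
    [1,3] N/S   <
      [1,2] "every" : NP
      [2,3] "some" : (N/S)\NP
    [3,7] N\(N/S)   >
      [3,4] "quickly" : (N\(N/S))/PP
      [4,7] PP   <
        [4,6] S\PP   <
          [4,5] "heard" : N
          [5,6] "plan" : (S\PP)\N
        [6,7] "chased" : PP\(S\PP)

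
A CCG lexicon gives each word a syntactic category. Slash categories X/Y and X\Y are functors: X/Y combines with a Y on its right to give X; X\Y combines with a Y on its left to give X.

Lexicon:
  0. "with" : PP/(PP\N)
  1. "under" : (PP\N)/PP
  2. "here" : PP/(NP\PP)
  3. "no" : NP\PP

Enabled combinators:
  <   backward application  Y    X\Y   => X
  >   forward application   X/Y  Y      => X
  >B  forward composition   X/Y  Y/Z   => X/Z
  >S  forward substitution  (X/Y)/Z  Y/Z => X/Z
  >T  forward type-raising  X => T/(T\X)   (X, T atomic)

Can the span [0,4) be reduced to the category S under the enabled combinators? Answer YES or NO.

NO

PP/(PP\N) (PP\N)/PP PP/(NP\PP) NP\PP
CKY chart[0,4] = {N/(N\PP), NP/(NP\PP), PP, PP/(PP\PP), S/(S\PP)}; S ∉ chart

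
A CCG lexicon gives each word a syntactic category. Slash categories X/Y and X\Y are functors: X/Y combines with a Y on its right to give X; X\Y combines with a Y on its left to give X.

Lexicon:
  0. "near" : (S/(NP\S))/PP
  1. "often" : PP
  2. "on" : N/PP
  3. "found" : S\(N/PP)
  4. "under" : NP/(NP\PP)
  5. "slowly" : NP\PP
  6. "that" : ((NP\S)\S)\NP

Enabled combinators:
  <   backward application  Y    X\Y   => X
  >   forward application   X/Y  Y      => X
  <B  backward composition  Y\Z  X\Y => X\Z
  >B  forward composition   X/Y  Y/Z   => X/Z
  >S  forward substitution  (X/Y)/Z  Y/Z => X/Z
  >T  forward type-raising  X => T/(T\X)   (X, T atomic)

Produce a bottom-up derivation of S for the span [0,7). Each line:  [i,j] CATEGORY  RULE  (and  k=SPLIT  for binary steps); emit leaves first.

[0,7] S   >
  [0,2] S/(NP\S)   >
    [0,1] "near" : (S/(NP\S))/PP
    [1,2] "often" : PP
  [2,7] NP\S   <
    [2,4] S   <
      [2,3] "on" : N/PP
      [3,4] "found" : S\(N/PP)
    [4,7] (NP\S)\S   <
      [4,6] NP   >
        [4,5] "under" : NP/(NP\PP)
        [5,6] "slowly" : NP\PP
      [6,7] "that" : ((NP\S)\S)\NP

[0,1] (S/(NP\S))/PP  lex  "near"
[1,2] PP  lex  "often"
[0,2] S/(NP\S)  >  k=1
[2,3] N/PP  lex  "on"
[3,4] S\(N/PP)  lex  "found"
[2,4] S  <  k=3
[4,5] NP/(NP\PP)  lex  "under"
[5,6] NP\PP  lex  "slowly"
[4,6] NP  >  k=5
[6,7] ((NP\S)\S)\NP  lex  "that"
[4,7] (NP\S)\S  <  k=6
[2,7] NP\S  <  k=4
[0,7] S  >  k=2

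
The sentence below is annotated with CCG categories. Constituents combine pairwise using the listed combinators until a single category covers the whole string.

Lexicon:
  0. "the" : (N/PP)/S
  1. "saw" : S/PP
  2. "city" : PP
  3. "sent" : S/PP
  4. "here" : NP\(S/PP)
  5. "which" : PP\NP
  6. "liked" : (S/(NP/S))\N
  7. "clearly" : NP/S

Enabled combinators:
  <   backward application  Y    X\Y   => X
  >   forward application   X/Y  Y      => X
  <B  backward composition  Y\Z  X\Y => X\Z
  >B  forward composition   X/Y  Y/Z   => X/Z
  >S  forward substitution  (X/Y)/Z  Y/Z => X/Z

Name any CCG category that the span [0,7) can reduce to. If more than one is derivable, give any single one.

[0,8] S   >
  [0,7] S/(NP/S)   <
    [0,6] N   >
      [0,3] N/PP   >
        [0,1] "the" : (N/PP)/S
        [1,3] S   >
          [1,2] "saw" : S/PP
          [2,3] "city" : PP
      [3,6] PP   <
        [3,5] NP   <
          [3,4] "sent" : S/PP
          [4,5] "here" : NP\(S/PP)
        [5,6] "which" : PP\NP
    [6,7] "liked" : (S/(NP/S))\N
  [7,8] "clearly" : NP/S

S/(NP/S)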